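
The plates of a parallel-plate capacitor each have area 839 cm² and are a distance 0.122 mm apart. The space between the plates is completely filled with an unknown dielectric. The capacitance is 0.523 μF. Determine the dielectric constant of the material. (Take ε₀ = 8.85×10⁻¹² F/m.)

A = 839 cm² = 8.39×10⁻² m².
κ = Cd/(ε₀A) = 5.23×10⁻⁷ × 1.22×10⁻⁴ / (8.85×10⁻¹² × 8.39×10⁻²) = 85.9.

κ ≈ 85.9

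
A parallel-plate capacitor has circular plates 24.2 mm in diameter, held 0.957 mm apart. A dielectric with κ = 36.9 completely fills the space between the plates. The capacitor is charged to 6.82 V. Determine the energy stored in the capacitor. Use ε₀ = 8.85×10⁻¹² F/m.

U ≈ 3.65 nJ

A = π(24.2/2 mm)² = 4.60×10⁻⁴ m².
C = κε₀A/d = 36.9 × 8.85×10⁻¹² × 4.60×10⁻⁴ / 9.57×10⁻⁴ = 1.57×10⁻¹⁰ F.
U = ½CV² = ½ × 1.57×10⁻¹⁰ × (6.82)² = 3.65×10⁻⁹ J.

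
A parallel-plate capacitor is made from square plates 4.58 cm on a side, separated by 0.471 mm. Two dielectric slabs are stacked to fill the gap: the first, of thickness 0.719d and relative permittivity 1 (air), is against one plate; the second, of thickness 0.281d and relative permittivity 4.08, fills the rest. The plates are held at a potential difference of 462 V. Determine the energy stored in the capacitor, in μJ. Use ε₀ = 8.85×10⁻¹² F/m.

U ≈ 5.34 μJ

A = (4.58 cm)² = 2.10×10⁻³ m².
Stacked slabs ⇒ two capacitors in series, each with the full plate area.
C₁ = κ₁ε₀A/d₁ = 1.00 × 8.85×10⁻¹² × 2.10×10⁻³ / 3.39×10⁻⁴ = 5.48×10⁻¹¹ F.
C₂ = κ₂ε₀A/d₂ = 4.08 × 8.85×10⁻¹² × 2.10×10⁻³ / 1.32×10⁻⁴ = 5.72×10⁻¹⁰ F.
C = (1/C₁ + 1/C₂)⁻¹ = 5.00×10⁻¹¹ F.
U = ½CV² = ½ × 5.00×10⁻¹¹ × (462)² = 5.34×10⁻⁶ J.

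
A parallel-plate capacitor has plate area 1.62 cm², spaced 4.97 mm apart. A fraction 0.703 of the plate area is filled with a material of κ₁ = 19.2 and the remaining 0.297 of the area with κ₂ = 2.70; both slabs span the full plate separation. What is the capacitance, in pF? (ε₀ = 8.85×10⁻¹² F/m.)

4.12 pF

A = 1.62 cm² = 1.62×10⁻⁴ m².
Side-by-side slabs ⇒ two capacitors in parallel, each spanning the full gap.
C₁ = κ₁ε₀A₁/d = 19.2 × 8.85×10⁻¹² × 1.14×10⁻⁴ / 4.97×10⁻³ = 3.89×10⁻¹² F.
C₂ = κ₂ε₀A₂/d = 2.70 × 8.85×10⁻¹² × 4.81×10⁻⁵ / 4.97×10⁻³ = 2.31×10⁻¹³ F.
C = C₁ + C₂ = 4.12×10⁻¹² F.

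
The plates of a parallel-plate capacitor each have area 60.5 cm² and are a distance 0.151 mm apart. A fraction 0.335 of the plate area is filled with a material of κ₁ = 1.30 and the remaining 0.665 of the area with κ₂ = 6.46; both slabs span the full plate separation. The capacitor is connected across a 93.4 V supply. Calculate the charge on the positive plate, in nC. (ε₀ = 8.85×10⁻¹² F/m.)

A = 60.5 cm² = 6.05×10⁻³ m².
Side-by-side slabs ⇒ two capacitors in parallel, each spanning the full gap.
C₁ = κ₁ε₀A₁/d = 1.30 × 8.85×10⁻¹² × 2.03×10⁻³ / 1.51×10⁻⁴ = 1.54×10⁻¹⁰ F.
C₂ = κ₂ε₀A₂/d = 6.46 × 8.85×10⁻¹² × 4.02×10⁻³ / 1.51×10⁻⁴ = 1.52×10⁻⁹ F.
C = C₁ + C₂ = 1.68×10⁻⁹ F.
Q = CV = 1.68×10⁻⁹ × 93.4 = 1.57×10⁻⁷ C.

Q ≈ 157 nC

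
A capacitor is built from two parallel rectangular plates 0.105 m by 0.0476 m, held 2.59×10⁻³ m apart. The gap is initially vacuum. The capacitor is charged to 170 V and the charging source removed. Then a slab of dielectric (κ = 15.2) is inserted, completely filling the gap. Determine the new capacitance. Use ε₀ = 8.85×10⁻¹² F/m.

260 pF

A = 0.105 × 0.0476 m² = 5.00×10⁻³ m².
Initially C₁ = ε₀A/d = 8.85×10⁻¹² × 5.00×10⁻³ / 2.59×10⁻³ = 1.71×10⁻¹¹ F.
C = κε₀A/d scales with κ, so C₂/C₁ = κ = 15.2.
C₂ = 15.2 × 1.71×10⁻¹¹ = 2.60×10⁻¹⁰ F.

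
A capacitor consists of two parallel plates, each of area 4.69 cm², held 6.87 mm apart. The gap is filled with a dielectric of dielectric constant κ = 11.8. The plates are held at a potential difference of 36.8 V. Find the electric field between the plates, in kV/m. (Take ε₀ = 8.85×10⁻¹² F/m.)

E ≈ 5.36 kV/m

E = V/d = 36.8 / 6.87×10⁻³ = 5.36×10³ V/m.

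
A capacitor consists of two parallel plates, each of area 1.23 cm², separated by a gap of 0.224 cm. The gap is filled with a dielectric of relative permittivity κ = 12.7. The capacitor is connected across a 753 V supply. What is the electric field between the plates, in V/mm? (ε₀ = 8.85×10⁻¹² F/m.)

E ≈ 336 V/mm

E = V/d = 753 / 2.24×10⁻³ = 3.36×10⁵ V/m.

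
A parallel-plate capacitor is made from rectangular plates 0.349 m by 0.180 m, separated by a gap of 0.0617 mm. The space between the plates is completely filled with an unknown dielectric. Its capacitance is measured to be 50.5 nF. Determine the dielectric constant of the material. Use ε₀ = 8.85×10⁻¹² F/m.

5.60

A = 0.349 × 0.180 m² = 6.28×10⁻² m².
κ = Cd/(ε₀A) = 5.05×10⁻⁸ × 6.17×10⁻⁵ / (8.85×10⁻¹² × 6.28×10⁻²) = 5.60.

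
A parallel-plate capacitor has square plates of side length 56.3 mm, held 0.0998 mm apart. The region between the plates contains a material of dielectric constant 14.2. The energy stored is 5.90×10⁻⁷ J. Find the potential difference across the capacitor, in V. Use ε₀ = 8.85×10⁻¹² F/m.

V ≈ 17.2 V

A = (56.3 mm)² = 3.17×10⁻³ m².
C = κε₀A/d = 14.2 × 8.85×10⁻¹² × 3.17×10⁻³ / 9.98×10⁻⁵ = 3.99×10⁻⁹ F.
V = √(2U/C) = √(2 × 5.90×10⁻⁷ / 3.99×10⁻⁹) = 17.2 V.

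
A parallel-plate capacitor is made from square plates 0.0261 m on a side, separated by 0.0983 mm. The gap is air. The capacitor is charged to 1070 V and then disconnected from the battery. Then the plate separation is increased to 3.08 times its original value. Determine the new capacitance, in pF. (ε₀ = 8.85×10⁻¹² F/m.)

A = (0.0261 m)² = 6.81×10⁻⁴ m².
Initially C₁ = ε₀A/d = 8.85×10⁻¹² × 6.81×10⁻⁴ / 9.83×10⁻⁵ = 6.13×10⁻¹¹ F.
C = ε₀A/d scales as 1/d, so C₂/C₁ = d₁/d₂ = 1/3.08 = 0.325.
C₂ = 0.325 × 6.13×10⁻¹¹ = 1.99×10⁻¹¹ F.

19.9 pF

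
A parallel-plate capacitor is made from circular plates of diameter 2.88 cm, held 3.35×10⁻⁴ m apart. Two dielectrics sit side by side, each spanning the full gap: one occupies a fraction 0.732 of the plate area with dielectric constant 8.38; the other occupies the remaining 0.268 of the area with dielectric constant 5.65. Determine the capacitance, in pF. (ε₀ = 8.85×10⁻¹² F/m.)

C ≈ 132 pF

A = π(2.88/2 cm)² = 6.51×10⁻⁴ m².
Side-by-side slabs ⇒ two capacitors in parallel, each spanning the full gap.
C₁ = κ₁ε₀A₁/d = 8.38 × 8.85×10⁻¹² × 4.77×10⁻⁴ / 3.35×10⁻⁴ = 1.06×10⁻¹⁰ F.
C₂ = κ₂ε₀A₂/d = 5.65 × 8.85×10⁻¹² × 1.75×10⁻⁴ / 3.35×10⁻⁴ = 2.61×10⁻¹¹ F.
C = C₁ + C₂ = 1.32×10⁻¹⁰ F.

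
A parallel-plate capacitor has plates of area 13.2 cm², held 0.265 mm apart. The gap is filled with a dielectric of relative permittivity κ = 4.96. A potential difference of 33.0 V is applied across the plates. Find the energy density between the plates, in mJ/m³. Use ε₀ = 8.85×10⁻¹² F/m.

340 mJ/m³

E = V/d = 33.0 / 2.65×10⁻⁴ = 1.25×10⁵ V/m.
u = ½κε₀E² = ½ × 4.96 × 8.85×10⁻¹² × (1.25×10⁵)² = 0.340 J/m³.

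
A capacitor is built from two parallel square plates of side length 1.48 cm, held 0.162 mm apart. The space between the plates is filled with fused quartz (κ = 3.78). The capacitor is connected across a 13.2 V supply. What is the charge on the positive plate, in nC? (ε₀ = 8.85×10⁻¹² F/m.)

A = (1.48 cm)² = 2.19×10⁻⁴ m².
C = κε₀A/d = 3.78 × 8.85×10⁻¹² × 2.19×10⁻⁴ / 1.62×10⁻⁴ = 4.52×10⁻¹¹ F.
Q = CV = 4.52×10⁻¹¹ × 13.2 = 5.97×10⁻¹⁰ C.

Q ≈ 0.597 nC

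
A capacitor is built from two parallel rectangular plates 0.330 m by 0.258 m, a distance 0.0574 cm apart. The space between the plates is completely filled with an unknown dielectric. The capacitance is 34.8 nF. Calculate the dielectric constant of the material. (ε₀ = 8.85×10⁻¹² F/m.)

A = 0.330 × 0.258 m² = 8.51×10⁻² m².
κ = Cd/(ε₀A) = 3.48×10⁻⁸ × 5.74×10⁻⁴ / (8.85×10⁻¹² × 8.51×10⁻²) = 26.5.

26.5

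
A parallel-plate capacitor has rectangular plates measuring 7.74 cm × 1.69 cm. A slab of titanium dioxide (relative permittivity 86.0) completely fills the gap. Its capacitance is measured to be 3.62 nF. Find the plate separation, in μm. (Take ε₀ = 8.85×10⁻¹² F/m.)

A = 7.74 × 1.69 cm² = 1.31×10⁻³ m².
d = κε₀A/C = 86.0 × 8.85×10⁻¹² × 1.31×10⁻³ / 3.62×10⁻⁹ = 2.75×10⁻⁴ m.

275 μm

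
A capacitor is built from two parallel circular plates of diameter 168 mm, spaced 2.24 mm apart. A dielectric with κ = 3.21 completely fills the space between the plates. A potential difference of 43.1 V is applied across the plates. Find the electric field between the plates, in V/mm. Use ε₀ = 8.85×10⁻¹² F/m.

E = V/d = 43.1 / 2.24×10⁻³ = 1.92×10⁴ V/m.

19.2 V/mm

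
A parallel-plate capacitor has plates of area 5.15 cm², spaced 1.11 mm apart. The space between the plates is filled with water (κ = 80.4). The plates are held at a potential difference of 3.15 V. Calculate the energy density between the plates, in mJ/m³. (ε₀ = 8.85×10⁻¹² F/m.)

2.87 mJ/m³

E = V/d = 3.15 / 1.11×10⁻³ = 2.84×10³ V/m.
u = ½κε₀E² = ½ × 80.4 × 8.85×10⁻¹² × (2.84×10³)² = 2.87×10⁻³ J/m³.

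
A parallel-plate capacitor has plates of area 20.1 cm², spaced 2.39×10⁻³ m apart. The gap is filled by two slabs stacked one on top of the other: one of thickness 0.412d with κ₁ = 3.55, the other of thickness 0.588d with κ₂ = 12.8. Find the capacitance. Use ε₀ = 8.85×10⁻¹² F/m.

A = 20.1 cm² = 2.01×10⁻³ m².
Stacked slabs ⇒ two capacitors in series, each with the full plate area.
C₁ = κ₁ε₀A/d₁ = 3.55 × 8.85×10⁻¹² × 2.01×10⁻³ / 9.85×10⁻⁴ = 6.41×10⁻¹¹ F.
C₂ = κ₂ε₀A/d₂ = 12.8 × 8.85×10⁻¹² × 2.01×10⁻³ / 1.41×10⁻³ = 1.62×10⁻¹⁰ F.
C = (1/C₁ + 1/C₂)⁻¹ = 4.59×10⁻¹¹ F.

C ≈ 45.9 pF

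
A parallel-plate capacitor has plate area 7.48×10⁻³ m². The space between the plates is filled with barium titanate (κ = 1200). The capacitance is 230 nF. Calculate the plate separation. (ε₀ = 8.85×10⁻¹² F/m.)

d ≈ 345 μm

d = κε₀A/C = 1200 × 8.85×10⁻¹² × 7.48×10⁻³ / 2.30×10⁻⁷ = 3.45×10⁻⁴ m.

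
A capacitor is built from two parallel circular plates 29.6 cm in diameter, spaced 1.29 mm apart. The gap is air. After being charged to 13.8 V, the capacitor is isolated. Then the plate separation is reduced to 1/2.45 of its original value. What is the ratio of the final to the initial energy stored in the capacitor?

Isolated ⇒ Q is held fixed.
C₂ = 2.45 C₁ and U = Q²/(2C), so U₂/U₁ = C₁/C₂ = 0.408.

0.408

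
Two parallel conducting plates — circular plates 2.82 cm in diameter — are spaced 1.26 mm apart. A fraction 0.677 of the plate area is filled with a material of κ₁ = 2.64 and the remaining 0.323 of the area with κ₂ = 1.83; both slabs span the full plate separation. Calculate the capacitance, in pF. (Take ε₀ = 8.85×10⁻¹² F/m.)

A = π(2.82/2 cm)² = 6.25×10⁻⁴ m².
Side-by-side slabs ⇒ two capacitors in parallel, each spanning the full gap.
C₁ = κ₁ε₀A₁/d = 2.64 × 8.85×10⁻¹² × 4.23×10⁻⁴ / 1.26×10⁻³ = 7.84×10⁻¹² F.
C₂ = κ₂ε₀A₂/d = 1.83 × 8.85×10⁻¹² × 2.02×10⁻⁴ / 1.26×10⁻³ = 2.59×10⁻¹² F.
C = C₁ + C₂ = 1.04×10⁻¹¹ F.

C ≈ 10.4 pF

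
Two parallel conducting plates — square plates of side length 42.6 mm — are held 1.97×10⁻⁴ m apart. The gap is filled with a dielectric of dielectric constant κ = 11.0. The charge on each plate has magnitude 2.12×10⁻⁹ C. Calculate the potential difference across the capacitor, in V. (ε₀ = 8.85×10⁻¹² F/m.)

V ≈ 2.36 V

A = (42.6 mm)² = 1.81×10⁻³ m².
C = κε₀A/d = 11.0 × 8.85×10⁻¹² × 1.81×10⁻³ / 1.97×10⁻⁴ = 8.97×10⁻¹⁰ F.
V = Q/C = 2.12×10⁻⁹ / 8.97×10⁻¹⁰ = 2.36 V.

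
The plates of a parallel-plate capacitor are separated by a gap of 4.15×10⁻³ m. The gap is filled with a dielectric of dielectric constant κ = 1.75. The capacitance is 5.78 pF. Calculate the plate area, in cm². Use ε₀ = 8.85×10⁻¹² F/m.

A ≈ 15.5 cm²

A = Cd/(κε₀) = 5.78×10⁻¹² × 4.15×10⁻³ / (1.75 × 8.85×10⁻¹²) = 1.55×10⁻³ m².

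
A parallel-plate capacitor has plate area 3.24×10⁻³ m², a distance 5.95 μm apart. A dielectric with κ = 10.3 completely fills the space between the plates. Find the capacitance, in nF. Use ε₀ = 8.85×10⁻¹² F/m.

C = κε₀A/d = 10.3 × 8.85×10⁻¹² × 3.24×10⁻³ / 5.95×10⁻⁶ = 4.96×10⁻⁸ F.

C ≈ 49.6 nF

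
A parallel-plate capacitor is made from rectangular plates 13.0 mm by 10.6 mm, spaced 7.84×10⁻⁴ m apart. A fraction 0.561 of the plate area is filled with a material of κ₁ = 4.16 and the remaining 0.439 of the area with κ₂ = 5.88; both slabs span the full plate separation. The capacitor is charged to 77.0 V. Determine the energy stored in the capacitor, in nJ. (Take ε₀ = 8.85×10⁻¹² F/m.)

A = 13.0 × 10.6 mm² = 1.38×10⁻⁴ m².
Side-by-side slabs ⇒ two capacitors in parallel, each spanning the full gap.
C₁ = κ₁ε₀A₁/d = 4.16 × 8.85×10⁻¹² × 7.73×10⁻⁵ / 7.84×10⁻⁴ = 3.63×10⁻¹² F.
C₂ = κ₂ε₀A₂/d = 5.88 × 8.85×10⁻¹² × 6.05×10⁻⁵ / 7.84×10⁻⁴ = 4.02×10⁻¹² F.
C = C₁ + C₂ = 7.65×10⁻¹² F.
U = ½CV² = ½ × 7.65×10⁻¹² × (77.0)² = 2.27×10⁻⁸ J.

U ≈ 22.7 nJ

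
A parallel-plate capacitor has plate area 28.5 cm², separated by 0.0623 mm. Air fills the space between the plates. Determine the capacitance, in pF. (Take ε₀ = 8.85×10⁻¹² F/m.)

A = 28.5 cm² = 2.85×10⁻³ m².
C = ε₀A/d = 8.85×10⁻¹² × 2.85×10⁻³ / 6.23×10⁻⁵ = 4.05×10⁻¹⁰ F.

C ≈ 405 pF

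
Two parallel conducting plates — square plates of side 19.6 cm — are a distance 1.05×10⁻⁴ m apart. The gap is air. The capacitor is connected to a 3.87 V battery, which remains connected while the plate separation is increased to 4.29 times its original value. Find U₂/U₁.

U₂/U₁ ≈ 0.233

Battery connected ⇒ V is held fixed.
C₂ = 0.233 C₁ and U = ½CV², so U₂/U₁ = C₂/C₁ = 0.233.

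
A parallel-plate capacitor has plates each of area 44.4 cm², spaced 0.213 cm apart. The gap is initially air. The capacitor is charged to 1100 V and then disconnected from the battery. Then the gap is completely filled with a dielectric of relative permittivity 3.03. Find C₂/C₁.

C = κε₀A/d scales with κ, so C₂/C₁ = κ = 3.03.

3.03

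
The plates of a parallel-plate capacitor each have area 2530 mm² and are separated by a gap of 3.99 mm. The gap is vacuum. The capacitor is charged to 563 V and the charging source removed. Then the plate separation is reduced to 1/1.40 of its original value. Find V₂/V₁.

0.714

Isolated ⇒ Q is held fixed.
C₂ = 1.40 C₁ and V = Q/C, so V₂/V₁ = C₁/C₂ = 0.714.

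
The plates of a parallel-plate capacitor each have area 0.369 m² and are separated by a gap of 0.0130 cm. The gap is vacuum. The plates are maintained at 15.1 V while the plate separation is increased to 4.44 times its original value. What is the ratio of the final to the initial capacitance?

0.225

C = ε₀A/d scales as 1/d, so C₂/C₁ = d₁/d₂ = 1/4.44 = 0.225.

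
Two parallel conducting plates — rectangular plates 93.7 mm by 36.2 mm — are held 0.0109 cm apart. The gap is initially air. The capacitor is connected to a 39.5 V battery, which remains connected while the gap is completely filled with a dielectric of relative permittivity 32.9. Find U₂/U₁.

Battery connected ⇒ V is held fixed.
C₂ = 32.9 C₁ and U = ½CV², so U₂/U₁ = C₂/C₁ = 32.9.

32.9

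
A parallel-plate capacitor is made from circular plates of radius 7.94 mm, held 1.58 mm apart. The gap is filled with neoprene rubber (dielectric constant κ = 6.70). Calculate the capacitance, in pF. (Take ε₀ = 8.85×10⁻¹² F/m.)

C ≈ 7.43 pF

A = π(7.94 mm)² = 1.98×10⁻⁴ m².
C = κε₀A/d = 6.70 × 8.85×10⁻¹² × 1.98×10⁻⁴ / 1.58×10⁻³ = 7.43×10⁻¹² F.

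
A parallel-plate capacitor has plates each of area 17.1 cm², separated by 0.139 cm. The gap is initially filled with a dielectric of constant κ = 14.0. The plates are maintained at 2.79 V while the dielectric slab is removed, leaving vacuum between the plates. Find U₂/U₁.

Battery connected ⇒ V is held fixed.
C₂ = 0.0714 C₁ and U = ½CV², so U₂/U₁ = C₂/C₁ = 0.0714.

U₂/U₁ ≈ 0.0714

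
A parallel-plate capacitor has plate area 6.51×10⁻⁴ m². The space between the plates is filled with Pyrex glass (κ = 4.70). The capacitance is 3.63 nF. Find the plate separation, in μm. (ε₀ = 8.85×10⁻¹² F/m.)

7.46 μm

d = κε₀A/C = 4.70 × 8.85×10⁻¹² × 6.51×10⁻⁴ / 3.63×10⁻⁹ = 7.46×10⁻⁶ m.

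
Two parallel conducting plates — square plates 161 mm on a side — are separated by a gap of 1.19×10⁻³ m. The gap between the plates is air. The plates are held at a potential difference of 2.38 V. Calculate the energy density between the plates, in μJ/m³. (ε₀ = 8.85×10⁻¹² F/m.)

E = V/d = 2.38 / 1.19×10⁻³ = 2.00×10³ V/m.
u = ½ε₀E² = ½ × 8.85×10⁻¹² × (2.00×10³)² = 1.77×10⁻⁵ J/m³.

u ≈ 17.7 μJ/m³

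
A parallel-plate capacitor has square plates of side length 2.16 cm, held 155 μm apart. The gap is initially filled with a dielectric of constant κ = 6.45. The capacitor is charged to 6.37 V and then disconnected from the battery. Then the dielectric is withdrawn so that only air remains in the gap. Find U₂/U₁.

Isolated ⇒ Q is held fixed.
C₂ = 0.155 C₁ and U = Q²/(2C), so U₂/U₁ = C₁/C₂ = 6.45.

6.45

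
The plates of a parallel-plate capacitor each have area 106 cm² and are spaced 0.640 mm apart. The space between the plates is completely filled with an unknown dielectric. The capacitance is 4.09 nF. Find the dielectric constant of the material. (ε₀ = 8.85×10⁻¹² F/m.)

A = 106 cm² = 1.06×10⁻² m².
κ = Cd/(ε₀A) = 4.09×10⁻⁹ × 6.40×10⁻⁴ / (8.85×10⁻¹² × 1.06×10⁻²) = 27.9.

κ ≈ 27.9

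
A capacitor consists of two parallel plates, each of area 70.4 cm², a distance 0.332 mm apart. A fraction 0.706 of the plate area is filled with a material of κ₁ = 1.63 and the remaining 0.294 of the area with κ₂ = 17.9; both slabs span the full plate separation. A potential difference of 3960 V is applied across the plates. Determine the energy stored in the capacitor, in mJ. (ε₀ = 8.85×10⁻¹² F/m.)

9.44 mJ

A = 70.4 cm² = 7.04×10⁻³ m².
Side-by-side slabs ⇒ two capacitors in parallel, each spanning the full gap.
C₁ = κ₁ε₀A₁/d = 1.63 × 8.85×10⁻¹² × 4.97×10⁻³ / 3.32×10⁻⁴ = 2.16×10⁻¹⁰ F.
C₂ = κ₂ε₀A₂/d = 17.9 × 8.85×10⁻¹² × 2.07×10⁻³ / 3.32×10⁻⁴ = 9.88×10⁻¹⁰ F.
C = C₁ + C₂ = 1.20×10⁻⁹ F.
U = ½CV² = ½ × 1.20×10⁻⁹ × (3960)² = 9.44×10⁻³ J.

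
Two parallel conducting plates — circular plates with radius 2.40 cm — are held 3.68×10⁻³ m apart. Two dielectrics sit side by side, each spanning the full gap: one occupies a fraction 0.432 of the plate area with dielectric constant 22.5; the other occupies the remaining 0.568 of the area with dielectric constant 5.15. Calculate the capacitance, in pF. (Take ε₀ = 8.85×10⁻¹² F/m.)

A = π(2.40 cm)² = 1.81×10⁻³ m².
Side-by-side slabs ⇒ two capacitors in parallel, each spanning the full gap.
C₁ = κ₁ε₀A₁/d = 22.5 × 8.85×10⁻¹² × 7.82×10⁻⁴ / 3.68×10⁻³ = 4.23×10⁻¹¹ F.
C₂ = κ₂ε₀A₂/d = 5.15 × 8.85×10⁻¹² × 1.03×10⁻³ / 3.68×10⁻³ = 1.27×10⁻¹¹ F.
C = C₁ + C₂ = 5.50×10⁻¹¹ F.

C ≈ 55.0 pF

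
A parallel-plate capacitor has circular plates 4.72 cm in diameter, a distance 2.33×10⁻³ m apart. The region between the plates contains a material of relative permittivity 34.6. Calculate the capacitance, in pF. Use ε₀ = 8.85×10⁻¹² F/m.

C ≈ 230 pF

A = π(4.72/2 cm)² = 1.75×10⁻³ m².
C = κε₀A/d = 34.6 × 8.85×10⁻¹² × 1.75×10⁻³ / 2.33×10⁻³ = 2.30×10⁻¹⁰ F.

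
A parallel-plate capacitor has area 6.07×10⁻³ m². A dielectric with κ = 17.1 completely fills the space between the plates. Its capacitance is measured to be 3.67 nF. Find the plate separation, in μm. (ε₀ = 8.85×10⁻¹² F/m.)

d ≈ 250 μm

d = κε₀A/C = 17.1 × 8.85×10⁻¹² × 6.07×10⁻³ / 3.67×10⁻⁹ = 2.50×10⁻⁴ m.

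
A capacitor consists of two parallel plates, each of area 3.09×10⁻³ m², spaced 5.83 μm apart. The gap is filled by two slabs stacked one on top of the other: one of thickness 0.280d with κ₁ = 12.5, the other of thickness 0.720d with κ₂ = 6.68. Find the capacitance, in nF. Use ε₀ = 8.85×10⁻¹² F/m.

36.0 nF

Stacked slabs ⇒ two capacitors in series, each with the full plate area.
C₁ = κ₁ε₀A/d₁ = 12.5 × 8.85×10⁻¹² × 3.09×10⁻³ / 1.63×10⁻⁶ = 2.09×10⁻⁷ F.
C₂ = κ₂ε₀A/d₂ = 6.68 × 8.85×10⁻¹² × 3.09×10⁻³ / 4.20×10⁻⁶ = 4.35×10⁻⁸ F.
C = (1/C₁ + 1/C₂)⁻¹ = 3.60×10⁻⁸ F.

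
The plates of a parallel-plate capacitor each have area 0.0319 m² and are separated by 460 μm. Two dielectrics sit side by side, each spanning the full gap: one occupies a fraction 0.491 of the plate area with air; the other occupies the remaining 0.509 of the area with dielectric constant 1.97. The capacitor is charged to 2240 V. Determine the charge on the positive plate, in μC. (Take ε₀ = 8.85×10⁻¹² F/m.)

Side-by-side slabs ⇒ two capacitors in parallel, each spanning the full gap.
C₁ = κ₁ε₀A₁/d = 1.00 × 8.85×10⁻¹² × 1.57×10⁻² / 4.60×10⁻⁴ = 3.01×10⁻¹⁰ F.
C₂ = κ₂ε₀A₂/d = 1.97 × 8.85×10⁻¹² × 1.62×10⁻² / 4.60×10⁻⁴ = 6.15×10⁻¹⁰ F.
C = C₁ + C₂ = 9.17×10⁻¹⁰ F.
Q = CV = 9.17×10⁻¹⁰ × 2240 = 2.05×10⁻⁶ C.

Q ≈ 2.05 μC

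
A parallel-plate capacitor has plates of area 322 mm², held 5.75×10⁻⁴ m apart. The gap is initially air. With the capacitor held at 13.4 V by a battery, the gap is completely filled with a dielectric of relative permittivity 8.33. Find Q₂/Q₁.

Q₂/Q₁ ≈ 8.33

Battery connected ⇒ V is held fixed.
C₂ = 8.33 C₁ and Q = CV, so Q₂/Q₁ = C₂/C₁ = 8.33.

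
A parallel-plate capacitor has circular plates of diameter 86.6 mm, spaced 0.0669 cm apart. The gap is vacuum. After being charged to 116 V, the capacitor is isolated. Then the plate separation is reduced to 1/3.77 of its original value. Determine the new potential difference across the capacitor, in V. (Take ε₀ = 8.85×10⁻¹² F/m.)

A = π(86.6/2 mm)² = 5.89×10⁻³ m².
Initially C₁ = ε₀A/d = 8.85×10⁻¹² × 5.89×10⁻³ / 6.69×10⁻⁴ = 7.79×10⁻¹¹ F.
V₁ = 1.16×10² V.
Isolated ⇒ Q is held fixed. C₂ = 3.77 C₁ and V = Q/C, so V₂/V₁ = C₁/C₂ = 0.265.
V₂ = 0.265 × 1.16×10² = 30.8 V.

V ≈ 30.8 V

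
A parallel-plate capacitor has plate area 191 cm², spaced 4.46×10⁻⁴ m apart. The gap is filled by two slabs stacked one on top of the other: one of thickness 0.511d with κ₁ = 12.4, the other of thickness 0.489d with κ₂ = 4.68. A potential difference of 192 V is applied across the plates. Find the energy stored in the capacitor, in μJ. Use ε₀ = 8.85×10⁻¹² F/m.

47.9 μJ

A = 191 cm² = 1.91×10⁻² m².
Stacked slabs ⇒ two capacitors in series, each with the full plate area.
C₁ = κ₁ε₀A/d₁ = 12.4 × 8.85×10⁻¹² × 1.91×10⁻² / 2.28×10⁻⁴ = 9.20×10⁻⁹ F.
C₂ = κ₂ε₀A/d₂ = 4.68 × 8.85×10⁻¹² × 1.91×10⁻² / 2.18×10⁻⁴ = 3.63×10⁻⁹ F.
C = (1/C₁ + 1/C₂)⁻¹ = 2.60×10⁻⁹ F.
U = ½CV² = ½ × 2.60×10⁻⁹ × (192)² = 4.79×10⁻⁵ J.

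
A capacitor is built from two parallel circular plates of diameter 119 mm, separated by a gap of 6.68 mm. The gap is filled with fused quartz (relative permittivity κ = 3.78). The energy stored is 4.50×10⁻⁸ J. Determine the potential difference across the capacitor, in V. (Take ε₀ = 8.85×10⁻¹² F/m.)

A = π(119/2 mm)² = 1.11×10⁻² m².
C = κε₀A/d = 3.78 × 8.85×10⁻¹² × 1.11×10⁻² / 6.68×10⁻³ = 5.57×10⁻¹¹ F.
V = √(2U/C) = √(2 × 4.50×10⁻⁸ / 5.57×10⁻¹¹) = 40.2 V.

40.2 V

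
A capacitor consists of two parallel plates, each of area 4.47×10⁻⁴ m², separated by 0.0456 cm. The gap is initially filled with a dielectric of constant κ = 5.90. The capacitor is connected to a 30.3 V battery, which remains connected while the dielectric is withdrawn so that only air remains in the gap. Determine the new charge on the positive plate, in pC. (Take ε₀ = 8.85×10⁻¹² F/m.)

Initially C₁ = κε₀A/d = 5.90 × 8.85×10⁻¹² × 4.47×10⁻⁴ / 4.56×10⁻⁴ = 5.12×10⁻¹¹ F.
Q₁ = 1.55×10⁻⁹ C.
Battery connected ⇒ V is held fixed. C₂ = 0.169 C₁ and Q = CV, so Q₂/Q₁ = C₂/C₁ = 0.169.
Q₂ = 0.169 × 1.55×10⁻⁹ = 2.63×10⁻¹⁰ C.

Q ≈ 263 pC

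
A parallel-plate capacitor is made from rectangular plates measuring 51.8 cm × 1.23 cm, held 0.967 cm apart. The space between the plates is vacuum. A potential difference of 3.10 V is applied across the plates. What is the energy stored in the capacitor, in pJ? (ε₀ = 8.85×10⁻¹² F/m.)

U ≈ 28.0 pJ

A = 51.8 × 1.23 cm² = 6.37×10⁻³ m².
C = ε₀A/d = 8.85×10⁻¹² × 6.37×10⁻³ / 9.67×10⁻³ = 5.83×10⁻¹² F.
U = ½CV² = ½ × 5.83×10⁻¹² × (3.10)² = 2.80×10⁻¹¹ J.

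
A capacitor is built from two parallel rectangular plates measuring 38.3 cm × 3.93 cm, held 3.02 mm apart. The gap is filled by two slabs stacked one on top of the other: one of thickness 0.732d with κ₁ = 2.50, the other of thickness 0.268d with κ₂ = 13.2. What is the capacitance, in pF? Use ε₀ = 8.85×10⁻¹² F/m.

A = 38.3 × 3.93 cm² = 1.51×10⁻² m².
Stacked slabs ⇒ two capacitors in series, each with the full plate area.
C₁ = κ₁ε₀A/d₁ = 2.50 × 8.85×10⁻¹² × 1.51×10⁻² / 2.21×10⁻³ = 1.51×10⁻¹⁰ F.
C₂ = κ₂ε₀A/d₂ = 13.2 × 8.85×10⁻¹² × 1.51×10⁻² / 8.09×10⁻⁴ = 2.17×10⁻⁹ F.
C = (1/C₁ + 1/C₂)⁻¹ = 1.41×10⁻¹⁰ F.

141 pF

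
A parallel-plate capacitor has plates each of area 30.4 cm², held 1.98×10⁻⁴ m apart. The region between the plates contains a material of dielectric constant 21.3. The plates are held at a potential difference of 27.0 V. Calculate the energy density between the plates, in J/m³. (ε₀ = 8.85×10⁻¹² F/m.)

1.75 J/m³

E = V/d = 27.0 / 1.98×10⁻⁴ = 1.36×10⁵ V/m.
u = ½κε₀E² = ½ × 21.3 × 8.85×10⁻¹² × (1.36×10⁵)² = 1.75 J/m³.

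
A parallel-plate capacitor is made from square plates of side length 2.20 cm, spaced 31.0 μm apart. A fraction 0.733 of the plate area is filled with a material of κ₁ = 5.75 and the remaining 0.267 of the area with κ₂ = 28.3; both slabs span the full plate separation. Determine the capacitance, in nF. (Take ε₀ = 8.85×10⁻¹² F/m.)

A = (2.20 cm)² = 4.84×10⁻⁴ m².
Side-by-side slabs ⇒ two capacitors in parallel, each spanning the full gap.
C₁ = κ₁ε₀A₁/d = 5.75 × 8.85×10⁻¹² × 3.55×10⁻⁴ / 3.10×10⁻⁵ = 5.82×10⁻¹⁰ F.
C₂ = κ₂ε₀A₂/d = 28.3 × 8.85×10⁻¹² × 1.29×10⁻⁴ / 3.10×10⁻⁵ = 1.04×10⁻⁹ F.
C = C₁ + C₂ = 1.63×10⁻⁹ F.

C ≈ 1.63 nF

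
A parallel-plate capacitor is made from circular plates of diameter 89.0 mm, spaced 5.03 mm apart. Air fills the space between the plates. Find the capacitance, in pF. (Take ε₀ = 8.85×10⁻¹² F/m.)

10.9 pF

A = π(89.0/2 mm)² = 6.22×10⁻³ m².
C = ε₀A/d = 8.85×10⁻¹² × 6.22×10⁻³ / 5.03×10⁻³ = 1.09×10⁻¹¹ F.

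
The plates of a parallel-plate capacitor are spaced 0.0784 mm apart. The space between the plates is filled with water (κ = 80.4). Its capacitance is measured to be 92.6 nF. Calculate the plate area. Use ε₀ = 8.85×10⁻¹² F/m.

A = Cd/(κε₀) = 9.26×10⁻⁸ × 7.84×10⁻⁵ / (80.4 × 8.85×10⁻¹²) = 1.02×10⁻² m².

A ≈ 102 cm²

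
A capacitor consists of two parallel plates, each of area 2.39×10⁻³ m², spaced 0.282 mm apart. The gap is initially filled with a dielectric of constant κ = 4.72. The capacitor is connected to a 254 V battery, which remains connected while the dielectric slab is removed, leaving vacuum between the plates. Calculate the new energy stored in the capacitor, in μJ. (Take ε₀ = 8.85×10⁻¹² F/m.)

U ≈ 2.42 μJ

Initially C₁ = κε₀A/d = 4.72 × 8.85×10⁻¹² × 2.39×10⁻³ / 2.82×10⁻⁴ = 3.54×10⁻¹⁰ F.
U₁ = 1.14×10⁻⁵ J.
Battery connected ⇒ V is held fixed. C₂ = 0.212 C₁ and U = ½CV², so U₂/U₁ = C₂/C₁ = 0.212.
U₂ = 0.212 × 1.14×10⁻⁵ = 2.42×10⁻⁶ J.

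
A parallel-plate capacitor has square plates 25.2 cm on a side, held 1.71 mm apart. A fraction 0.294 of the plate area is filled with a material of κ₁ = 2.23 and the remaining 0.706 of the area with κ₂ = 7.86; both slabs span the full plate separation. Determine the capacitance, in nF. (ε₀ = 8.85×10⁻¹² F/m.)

A = (25.2 cm)² = 6.35×10⁻² m².
Side-by-side slabs ⇒ two capacitors in parallel, each spanning the full gap.
C₁ = κ₁ε₀A₁/d = 2.23 × 8.85×10⁻¹² × 1.87×10⁻² / 1.71×10⁻³ = 2.15×10⁻¹⁰ F.
C₂ = κ₂ε₀A₂/d = 7.86 × 8.85×10⁻¹² × 4.48×10⁻² / 1.71×10⁻³ = 1.82×10⁻⁹ F.
C = C₁ + C₂ = 2.04×10⁻⁹ F.

C ≈ 2.04 nF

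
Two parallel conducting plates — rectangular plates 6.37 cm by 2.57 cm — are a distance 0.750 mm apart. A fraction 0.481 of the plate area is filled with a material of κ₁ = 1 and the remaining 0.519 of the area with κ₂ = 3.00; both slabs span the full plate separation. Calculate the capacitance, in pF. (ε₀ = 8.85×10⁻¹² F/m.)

A = 6.37 × 2.57 cm² = 1.64×10⁻³ m².
Side-by-side slabs ⇒ two capacitors in parallel, each spanning the full gap.
C₁ = κ₁ε₀A₁/d = 1.00 × 8.85×10⁻¹² × 7.87×10⁻⁴ / 7.50×10⁻⁴ = 9.29×10⁻¹² F.
C₂ = κ₂ε₀A₂/d = 3.00 × 8.85×10⁻¹² × 8.50×10⁻⁴ / 7.50×10⁻⁴ = 3.01×10⁻¹¹ F.
C = C₁ + C₂ = 3.94×10⁻¹¹ F.

39.4 pF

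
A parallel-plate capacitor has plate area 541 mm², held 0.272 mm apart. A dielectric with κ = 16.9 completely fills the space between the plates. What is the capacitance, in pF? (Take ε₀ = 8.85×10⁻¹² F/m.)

A = 541 mm² = 5.41×10⁻⁴ m².
C = κε₀A/d = 16.9 × 8.85×10⁻¹² × 5.41×10⁻⁴ / 2.72×10⁻⁴ = 2.97×10⁻¹⁰ F.

C ≈ 297 pF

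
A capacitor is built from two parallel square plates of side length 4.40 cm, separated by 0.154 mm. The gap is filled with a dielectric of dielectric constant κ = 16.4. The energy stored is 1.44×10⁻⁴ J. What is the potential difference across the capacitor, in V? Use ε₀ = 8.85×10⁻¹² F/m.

V ≈ 397 V

A = (4.40 cm)² = 1.94×10⁻³ m².
C = κε₀A/d = 16.4 × 8.85×10⁻¹² × 1.94×10⁻³ / 1.54×10⁻⁴ = 1.82×10⁻⁹ F.
V = √(2U/C) = √(2 × 1.44×10⁻⁴ / 1.82×10⁻⁹) = 3.97×10² V.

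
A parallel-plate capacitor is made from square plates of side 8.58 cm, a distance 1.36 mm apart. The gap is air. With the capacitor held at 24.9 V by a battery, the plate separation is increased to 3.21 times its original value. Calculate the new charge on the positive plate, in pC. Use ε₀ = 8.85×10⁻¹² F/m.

372 pC

A = (8.58 cm)² = 7.36×10⁻³ m².
Initially C₁ = ε₀A/d = 8.85×10⁻¹² × 7.36×10⁻³ / 1.36×10⁻³ = 4.79×10⁻¹¹ F.
Q₁ = 1.19×10⁻⁹ C.
Battery connected ⇒ V is held fixed. C₂ = 0.312 C₁ and Q = CV, so Q₂/Q₁ = C₂/C₁ = 0.312.
Q₂ = 0.312 × 1.19×10⁻⁹ = 3.72×10⁻¹⁰ C.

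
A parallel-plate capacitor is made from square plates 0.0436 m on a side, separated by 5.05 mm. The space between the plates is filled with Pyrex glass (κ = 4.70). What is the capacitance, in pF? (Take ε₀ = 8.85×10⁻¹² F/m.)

A = (0.0436 m)² = 1.90×10⁻³ m².
C = κε₀A/d = 4.70 × 8.85×10⁻¹² × 1.90×10⁻³ / 5.05×10⁻³ = 1.57×10⁻¹¹ F.

C ≈ 15.7 pF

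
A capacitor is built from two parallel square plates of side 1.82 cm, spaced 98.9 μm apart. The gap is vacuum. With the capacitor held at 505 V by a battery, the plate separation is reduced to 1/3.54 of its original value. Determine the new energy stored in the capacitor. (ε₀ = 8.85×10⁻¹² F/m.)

13.4 μJ

A = (1.82 cm)² = 3.31×10⁻⁴ m².
Initially C₁ = ε₀A/d = 8.85×10⁻¹² × 3.31×10⁻⁴ / 9.89×10⁻⁵ = 2.96×10⁻¹¹ F.
U₁ = 3.78×10⁻⁶ J.
Battery connected ⇒ V is held fixed. C₂ = 3.54 C₁ and U = ½CV², so U₂/U₁ = C₂/C₁ = 3.54.
U₂ = 3.54 × 3.78×10⁻⁶ = 1.34×10⁻⁵ J.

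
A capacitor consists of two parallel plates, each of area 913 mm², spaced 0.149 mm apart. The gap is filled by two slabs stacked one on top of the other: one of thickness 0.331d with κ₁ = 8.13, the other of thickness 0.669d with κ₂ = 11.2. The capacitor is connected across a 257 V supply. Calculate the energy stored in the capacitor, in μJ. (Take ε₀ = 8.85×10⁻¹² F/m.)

A = 913 mm² = 9.13×10⁻⁴ m².
Stacked slabs ⇒ two capacitors in series, each with the full plate area.
C₁ = κ₁ε₀A/d₁ = 8.13 × 8.85×10⁻¹² × 9.13×10⁻⁴ / 4.93×10⁻⁵ = 1.33×10⁻⁹ F.
C₂ = κ₂ε₀A/d₂ = 11.2 × 8.85×10⁻¹² × 9.13×10⁻⁴ / 9.97×10⁻⁵ = 9.08×10⁻¹⁰ F.
C = (1/C₁ + 1/C₂)⁻¹ = 5.40×10⁻¹⁰ F.
U = ½CV² = ½ × 5.40×10⁻¹⁰ × (257)² = 1.78×10⁻⁵ J.

17.8 μJ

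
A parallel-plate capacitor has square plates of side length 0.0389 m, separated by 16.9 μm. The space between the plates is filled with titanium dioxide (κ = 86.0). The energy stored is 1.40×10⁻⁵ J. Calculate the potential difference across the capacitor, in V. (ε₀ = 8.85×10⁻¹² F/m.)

A = (0.0389 m)² = 1.51×10⁻³ m².
C = κε₀A/d = 86.0 × 8.85×10⁻¹² × 1.51×10⁻³ / 1.69×10⁻⁵ = 6.81×10⁻⁸ F.
V = √(2U/C) = √(2 × 1.40×10⁻⁵ / 6.81×10⁻⁸) = 20.3 V.

V ≈ 20.3 V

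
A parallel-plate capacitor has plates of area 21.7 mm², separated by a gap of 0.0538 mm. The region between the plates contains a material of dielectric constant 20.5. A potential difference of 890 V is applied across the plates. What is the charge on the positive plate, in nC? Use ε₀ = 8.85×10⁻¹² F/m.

65.1 nC

A = 21.7 mm² = 2.17×10⁻⁵ m².
C = κε₀A/d = 20.5 × 8.85×10⁻¹² × 2.17×10⁻⁵ / 5.38×10⁻⁵ = 7.32×10⁻¹¹ F.
Q = CV = 7.32×10⁻¹¹ × 890 = 6.51×10⁻⁸ C.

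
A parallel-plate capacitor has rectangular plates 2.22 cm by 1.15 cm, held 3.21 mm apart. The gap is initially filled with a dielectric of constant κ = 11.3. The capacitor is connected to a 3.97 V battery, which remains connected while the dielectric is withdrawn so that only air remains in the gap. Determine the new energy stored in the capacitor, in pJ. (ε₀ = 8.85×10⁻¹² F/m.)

A = 2.22 × 1.15 cm² = 2.55×10⁻⁴ m².
Initially C₁ = κε₀A/d = 11.3 × 8.85×10⁻¹² × 2.55×10⁻⁴ / 3.21×10⁻³ = 7.95×10⁻¹² F.
U₁ = 6.27×10⁻¹¹ J.
Battery connected ⇒ V is held fixed. C₂ = 0.0885 C₁ and U = ½CV², so U₂/U₁ = C₂/C₁ = 0.0885.
U₂ = 0.0885 × 6.27×10⁻¹¹ = 5.55×10⁻¹² J.

5.55 pJ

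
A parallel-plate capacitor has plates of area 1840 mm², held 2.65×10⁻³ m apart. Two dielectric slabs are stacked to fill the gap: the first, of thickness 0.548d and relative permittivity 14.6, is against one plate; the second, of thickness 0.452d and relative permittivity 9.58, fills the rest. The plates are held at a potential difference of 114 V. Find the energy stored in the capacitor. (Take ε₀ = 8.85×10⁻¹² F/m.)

U ≈ 471 nJ

A = 1840 mm² = 1.84×10⁻³ m².
Stacked slabs ⇒ two capacitors in series, each with the full plate area.
C₁ = κ₁ε₀A/d₁ = 14.6 × 8.85×10⁻¹² × 1.84×10⁻³ / 1.45×10⁻³ = 1.64×10⁻¹⁰ F.
C₂ = κ₂ε₀A/d₂ = 9.58 × 8.85×10⁻¹² × 1.84×10⁻³ / 1.20×10⁻³ = 1.30×10⁻¹⁰ F.
C = (1/C₁ + 1/C₂)⁻¹ = 7.25×10⁻¹¹ F.
U = ½CV² = ½ × 7.25×10⁻¹¹ × (114)² = 4.71×10⁻⁷ J.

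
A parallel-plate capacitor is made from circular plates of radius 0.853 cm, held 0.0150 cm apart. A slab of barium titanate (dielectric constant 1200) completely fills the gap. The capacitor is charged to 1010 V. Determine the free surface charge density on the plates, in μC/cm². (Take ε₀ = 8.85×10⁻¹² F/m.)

A = π(0.853 cm)² = 2.29×10⁻⁴ m².
C = κε₀A/d = 1200 × 8.85×10⁻¹² × 2.29×10⁻⁴ / 1.50×10⁻⁴ = 1.62×10⁻⁸ F.
σ = Q/A = CV/A = 1.62×10⁻⁸ × 1010 / 2.29×10⁻⁴ = 7.15×10⁻² C/m².

7.15 μC/cm²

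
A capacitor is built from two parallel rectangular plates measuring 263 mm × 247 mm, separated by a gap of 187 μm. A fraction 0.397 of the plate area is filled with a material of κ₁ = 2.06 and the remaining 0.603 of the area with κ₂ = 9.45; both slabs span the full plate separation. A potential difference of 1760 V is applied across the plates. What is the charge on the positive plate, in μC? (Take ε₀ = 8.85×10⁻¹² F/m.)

A = 263 × 247 mm² = 6.50×10⁻² m².
Side-by-side slabs ⇒ two capacitors in parallel, each spanning the full gap.
C₁ = κ₁ε₀A₁/d = 2.06 × 8.85×10⁻¹² × 2.58×10⁻² / 1.87×10⁻⁴ = 2.51×10⁻⁹ F.
C₂ = κ₂ε₀A₂/d = 9.45 × 8.85×10⁻¹² × 3.92×10⁻² / 1.87×10⁻⁴ = 1.75×10⁻⁸ F.
C = C₁ + C₂ = 2.00×10⁻⁸ F.
Q = CV = 2.00×10⁻⁸ × 1760 = 3.53×10⁻⁵ C.

Q ≈ 35.3 μC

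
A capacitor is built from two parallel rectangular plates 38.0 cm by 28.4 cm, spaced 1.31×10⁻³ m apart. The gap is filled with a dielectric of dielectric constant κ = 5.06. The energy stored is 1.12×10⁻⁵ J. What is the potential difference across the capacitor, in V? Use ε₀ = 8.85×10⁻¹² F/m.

A = 38.0 × 28.4 cm² = 0.108 m².
C = κε₀A/d = 5.06 × 8.85×10⁻¹² × 0.108 / 1.31×10⁻³ = 3.69×10⁻⁹ F.
V = √(2U/C) = √(2 × 1.12×10⁻⁵ / 3.69×10⁻⁹) = 77.9 V.

V ≈ 77.9 V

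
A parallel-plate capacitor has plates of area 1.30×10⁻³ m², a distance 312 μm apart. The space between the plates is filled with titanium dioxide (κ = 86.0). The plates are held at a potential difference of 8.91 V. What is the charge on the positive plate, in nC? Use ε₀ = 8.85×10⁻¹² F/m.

C = κε₀A/d = 86.0 × 8.85×10⁻¹² × 1.30×10⁻³ / 3.12×10⁻⁴ = 3.17×10⁻⁹ F.
Q = CV = 3.17×10⁻⁹ × 8.91 = 2.83×10⁻⁸ C.

28.3 nC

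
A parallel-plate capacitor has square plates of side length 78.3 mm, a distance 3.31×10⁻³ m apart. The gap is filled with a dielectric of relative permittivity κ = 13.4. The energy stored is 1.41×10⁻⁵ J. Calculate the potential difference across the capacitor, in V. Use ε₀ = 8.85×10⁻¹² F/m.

358 V

A = (78.3 mm)² = 6.13×10⁻³ m².
C = κε₀A/d = 13.4 × 8.85×10⁻¹² × 6.13×10⁻³ / 3.31×10⁻³ = 2.20×10⁻¹⁰ F.
V = √(2U/C) = √(2 × 1.41×10⁻⁵ / 2.20×10⁻¹⁰) = 3.58×10² V.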